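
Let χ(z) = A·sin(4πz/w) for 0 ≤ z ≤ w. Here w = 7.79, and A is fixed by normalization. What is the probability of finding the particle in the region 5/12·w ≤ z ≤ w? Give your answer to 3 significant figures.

P ≈ 0.549

P = ∫_{5/12·w}^{w} |χ(z)|² dz.
Since A² = 1/(w/2), this is the region integral divided by the full normalization integral.
In terms of u = z/w (A² and the length scale cancel between numerator and denominator), P = [∫_{5/12}^{1} sin(4·π·u)^2 du] / [∫_{0}^{1} sin(4·π·u)^2 du].
An antiderivative of sin(4·π·u)^2 is u/2 - sin(4·π·u)·cos(4·π·u)/(8·π); evaluating from 5/12 to 1 gives -√(3)/(32·π) + 7/24, while the full integral is 1/2.
Evaluating gives P = -√(3)/(16·π) + 7/12.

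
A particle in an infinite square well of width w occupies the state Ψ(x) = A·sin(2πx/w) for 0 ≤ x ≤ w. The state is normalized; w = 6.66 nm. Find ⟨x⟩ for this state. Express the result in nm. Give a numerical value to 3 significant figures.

⟨x⟩ = ∫ x |Ψ|² dx over the full domain.
Since the A² factors cancel between numerator and denominator, ⟨x⟩ = w/2.
Putting w = 6.66 gives 3.330.

⟨x⟩ ≈ 3.33 nm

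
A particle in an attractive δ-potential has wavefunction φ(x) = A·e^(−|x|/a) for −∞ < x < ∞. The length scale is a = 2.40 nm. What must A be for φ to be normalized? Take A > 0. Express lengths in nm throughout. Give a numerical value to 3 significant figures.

A ≈ 0.645 nm^(-1/2)

Require ∫ |φ|² dx = 1 over the whole domain.
Using ∫₀^∞ xⁿ e^(−αx) dx = n!/αⁿ⁺¹, ∫|φ|² dx = A²·(a).
Hence A² = 1/[a].
With a = 2.40: A² = 0.4167 and A = 0.6455.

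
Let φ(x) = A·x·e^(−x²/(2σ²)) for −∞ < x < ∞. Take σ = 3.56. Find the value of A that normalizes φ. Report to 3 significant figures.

We need A² ∫|f|² dx = 1, taking the integral from −∞ to ∞.
Using the Gaussian integral ∫_{−∞}^{∞} e^(−αx²) dx = √(π/α), the integral (without the A² prefactor) comes out to √(π)·σ^3/2.
Setting this equal to 1 gives A² = 1/(√(π)·σ^3/2).
With σ = 3.56: A² = 0.02501 and A = 0.1581.

A ≈ 0.158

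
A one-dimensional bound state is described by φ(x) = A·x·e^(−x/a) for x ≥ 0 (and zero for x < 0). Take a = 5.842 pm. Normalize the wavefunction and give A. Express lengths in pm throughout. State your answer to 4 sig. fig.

Require ∫ |φ|² dx = 1 over the whole domain.
With φ = A·x·e^(−x/a), the integral evaluates to A²·[a^3/4].
So A² = (a^3/4)^(−1).
Plugging in a = 5.842 yields A = 0.14164.

A ≈ 0.1416 pm^(-3/2)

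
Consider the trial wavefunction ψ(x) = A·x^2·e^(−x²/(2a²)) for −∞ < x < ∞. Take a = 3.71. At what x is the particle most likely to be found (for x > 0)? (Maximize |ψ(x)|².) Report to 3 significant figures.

x ≈ 5.25

Differentiate |ψ(x)|² with respect to x and set to zero.
Solving yields x = √(2)·a.
With a = 3.71, the value of x > 0 at which the probability density is greatest is 5.247.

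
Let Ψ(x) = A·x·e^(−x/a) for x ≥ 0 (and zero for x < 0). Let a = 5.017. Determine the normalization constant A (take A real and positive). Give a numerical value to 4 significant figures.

A ≈ 0.1780

The normalization condition is ∫|Ψ|² dx = 1 from 0 to ∞.
Recall ∫₀^∞ x^m e^(−x/β) dx = m!·β^(m+1), with Ψ = A·x·e^(−x/a), the integral evaluates to A²·[a^3/4].
Setting this equal to 1 gives A² = 1/(a^3/4).
Plugging in a = 5.017 yields A = 0.17798.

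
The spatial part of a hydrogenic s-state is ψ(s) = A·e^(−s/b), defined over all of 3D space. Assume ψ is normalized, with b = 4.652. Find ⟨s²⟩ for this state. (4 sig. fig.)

By definition ⟨s²⟩ = ∫ s^2 |ψ(s)|² 4πs² ds.
With ∫₀^∞ s^4 e^(−αs) ds = 4!/α^5, the ratio of the moment integral to the normalization integral gives ⟨s²⟩ = 3·b^2.
With b = 4.652, ⟨s^2⟩ = 64.923.

⟨s^2⟩ ≈ 64.92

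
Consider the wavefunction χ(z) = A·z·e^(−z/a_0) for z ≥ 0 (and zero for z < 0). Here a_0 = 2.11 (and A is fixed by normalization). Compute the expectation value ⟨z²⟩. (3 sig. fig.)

⟨z^2⟩ ≈ 13.4

By definition ⟨z²⟩ = ∫ z^2 |χ(z)|² dz.
With ∫₀^∞ z^4 e^(−αz) dz = 4!/α^5, evaluating both integrals, ⟨z²⟩ = 3·a_0^2.
With a_0 = 2.11, ⟨z^2⟩ = 13.36.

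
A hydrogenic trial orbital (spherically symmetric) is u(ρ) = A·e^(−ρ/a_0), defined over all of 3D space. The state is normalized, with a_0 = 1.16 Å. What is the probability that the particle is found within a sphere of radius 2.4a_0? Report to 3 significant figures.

P = ∫ |u|² 4πρ² dρ over ρ ≤ 2.4a_0.
A² is fixed by ∫₀^∞ 4πρ²|u|² dρ = 1, i.e. A² = (π·a_0^3)^(−1).
Substituting t = ρ/a_0, A², 4π and the length scale all cancel in the ratio: P = ∫_{0}^{2.4} t^2·e^(-2·t) dt / ∫_{0}^{∞} t^2·e^(-2·t) dt.
With ∫ t^2·e^(-2·t) dt = -(2·t^2 + 2·t + 1)·e^(-2·t)/4 + C, the region integral is 1/4 - 433·e^(-24/5)/100 and the full one is 1/4.
Taking the ratio yields P = 0.8575.

P ≈ 0.857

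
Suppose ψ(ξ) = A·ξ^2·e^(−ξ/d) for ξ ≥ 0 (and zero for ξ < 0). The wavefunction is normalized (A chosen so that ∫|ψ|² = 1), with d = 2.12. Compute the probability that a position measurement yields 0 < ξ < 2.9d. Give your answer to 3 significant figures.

The probability is P = ∫ |ψ|² dξ over [0, 2.9d].
With A² fixed by ∫|ψ|² = 1, i.e. A² = (3·d^5/4)^(−1), substitute and integrate.
In terms of u = ξ/d (A² and the length scale cancel between numerator and denominator), P = [∫_{0}^{2.9} u^4·e^(-2·u) du] / [∫_{0}^{∞} u^4·e^(-2·u) du].
An antiderivative of u^4·e^(-2·u) is -(u^4/2 + u^3 + 3·u^2/2 + 3·u/2 + 3/4)·e^(-2·u); evaluating from 0 to 2.9 gives ≈ 0.51546, while the full integral is 3/4.
The result is P = 0.6873.

P ≈ 0.687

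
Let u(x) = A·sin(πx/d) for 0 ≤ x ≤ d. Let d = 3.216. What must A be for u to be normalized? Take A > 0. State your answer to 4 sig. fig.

A ≈ 0.7886

We need A² ∫|f|² dx = 1, taking the integral from 0 to d.
The integral (without the A² prefactor) comes out to d/2.
Setting this equal to 1 gives A² = 1/(d/2).
With d = 3.216: A² = 0.62189 and A = 0.78860.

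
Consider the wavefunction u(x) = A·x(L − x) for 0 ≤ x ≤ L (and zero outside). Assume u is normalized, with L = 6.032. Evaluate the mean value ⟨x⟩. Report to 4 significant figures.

⟨x⟩ ≈ 3.016

By definition ⟨x⟩ = ∫ x |u(x)|² dx.
Since the A² factors cancel between numerator and denominator, ⟨x⟩ = L/2.
With L = 6.032, ⟨x⟩ = 3.0160.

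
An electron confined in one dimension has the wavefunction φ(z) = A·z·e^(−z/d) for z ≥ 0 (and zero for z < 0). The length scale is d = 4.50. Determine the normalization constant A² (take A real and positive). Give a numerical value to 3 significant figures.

Require ∫ |φ|² dz = 1 over the whole domain.
∫|φ|² dz = A²·(d^3/4).
So A² = (d^3/4)^(−1).
With d = 4.50: A² = 0.04390 and A = 0.2095.

A^2 ≈ 0.0439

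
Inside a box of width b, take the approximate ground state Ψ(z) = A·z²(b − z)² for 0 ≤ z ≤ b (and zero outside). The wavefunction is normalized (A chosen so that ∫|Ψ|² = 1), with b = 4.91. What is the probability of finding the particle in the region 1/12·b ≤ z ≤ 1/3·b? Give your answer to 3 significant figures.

P = ∫_{1/12·b}^{1/3·b} |Ψ(z)|² dz.
With A² fixed by ∫|Ψ|² = 1, i.e. A² = (b^9/630)^(−1), substitute and integrate.
Substituting u = z/b, A² and the length scale cancel in the ratio: P = ∫_{1/12}^{1/3} u^4·(1 - u)^4 du / ∫_{0}^{1} u^4·(1 - u)^4 du.
Using ∫ u^4·(1 - u)^4 du = u^5·(70·u^4 - 315·u^3 + 540·u^2 - 420·u + 126)/630, the numerator is ≈ 0.00022931 and the denominator is 1/630.
This works out to P = 0.1445.

P ≈ 0.144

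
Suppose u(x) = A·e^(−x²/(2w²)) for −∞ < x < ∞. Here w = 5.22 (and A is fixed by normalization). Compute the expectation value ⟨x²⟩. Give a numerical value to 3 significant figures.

⟨x²⟩ = ∫ x^2 |u|² dx over the full domain.
With ∫_{−∞}^{∞} x^(2m) e^(−αx²) dx = (2m−1)!!·√π / (2^m α^(m+1/2)), since the A² factors cancel between numerator and denominator, ⟨x²⟩ = w^2/2.
Putting w = 5.22 gives 13.62.

⟨x^2⟩ ≈ 13.6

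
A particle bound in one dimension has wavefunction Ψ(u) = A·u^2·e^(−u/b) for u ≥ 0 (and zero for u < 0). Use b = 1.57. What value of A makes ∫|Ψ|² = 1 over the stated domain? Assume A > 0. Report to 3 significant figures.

The normalization condition is ∫|Ψ|² du = 1 from 0 to ∞.
Using ∫₀^∞ uⁿ e^(−αu) du = n!/αⁿ⁺¹, with Ψ = A·u^2·e^(−u/b), the integral evaluates to A²·[3·b^5/4].
Setting this equal to 1 gives A² = 1/(3·b^5/4).
Substituting b = 1.57 gives A² = 0.1398, so A = 0.3739.

A ≈ 0.374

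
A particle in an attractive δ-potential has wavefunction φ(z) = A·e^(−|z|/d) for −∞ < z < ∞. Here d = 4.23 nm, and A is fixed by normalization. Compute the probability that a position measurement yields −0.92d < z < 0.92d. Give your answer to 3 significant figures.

The probability is P = ∫ |φ|² dz over [−0.92d, 0.92d].
Since A² = 1/(d), this is the region integral divided by the full normalization integral.
By symmetry take twice the z ≥ 0 contribution in numerator and denominator; the 2's cancel. Substituting u = z/d, A² and the length scale cancel in the ratio: P = ∫_{0}^{0.92} e^(-2·u) du / ∫_{0}^{∞} e^(-2·u) du.
Using ∫ e^(-2·u) du = -e^(-2·u)/2, the numerator is 1/2 - e^(-46/25)/2 and the denominator is 1/2.
The result is P = 0.8412.

P ≈ 0.841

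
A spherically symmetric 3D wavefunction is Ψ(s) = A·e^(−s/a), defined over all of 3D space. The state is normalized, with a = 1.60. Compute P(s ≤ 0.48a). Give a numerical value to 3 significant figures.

With dV = 4πs²ds, the probability is ∫|Ψ|² dV over s ≤ 0.48a.
The full normalization integral is A²·[π·a^3] = 1, fixing A².
In terms of u = s/a (A², 4π and the length scale all cancel between numerator and denominator), P = [∫_{0}^{0.48} u^2·e^(-2·u) du] / [∫_{0}^{∞} u^2·e^(-2·u) du].
Using ∫ u^2·e^(-2·u) du = -(2·u^2 + 2·u + 1)·e^(-2·u)/4, the numerator is 1/4 - 1513·e^(-24/25)/2500 and the denominator is 1/4.
This evaluates to P = 0.07309.

P ≈ 0.0731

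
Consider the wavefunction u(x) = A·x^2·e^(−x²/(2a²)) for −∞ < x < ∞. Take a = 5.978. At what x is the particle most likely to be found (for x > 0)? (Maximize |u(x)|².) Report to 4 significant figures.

x ≈ 8.454

Differentiate |u(x)|² with respect to x and set to zero.
This gives x = √(2)·a.
With a = 5.978, the value of x > 0 at which the probability density is greatest is 8.4542.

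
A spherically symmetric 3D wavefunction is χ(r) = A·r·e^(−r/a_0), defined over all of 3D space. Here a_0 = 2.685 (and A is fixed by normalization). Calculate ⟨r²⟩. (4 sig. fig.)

By definition ⟨r²⟩ = ∫ r^2 |χ(r)|² 4πr² dr.
Evaluating both integrals, ⟨r²⟩ = 15·a_0^2/2.
Putting a_0 = 2.685 gives 54.069.

⟨r^2⟩ ≈ 54.07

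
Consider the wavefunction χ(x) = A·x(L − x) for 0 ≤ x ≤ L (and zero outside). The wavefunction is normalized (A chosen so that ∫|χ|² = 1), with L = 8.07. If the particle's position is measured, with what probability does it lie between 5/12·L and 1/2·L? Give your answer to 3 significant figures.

P ≈ 0.153

The probability is P = ∫ |χ|² dx over [5/12·L, 1/2·L].
Since A² = 1/(L^5/30), this is the region integral divided by the full normalization integral.
Let u = x/L; then A² and the length scale cancel, so P = ∫_{5/12}^{1/2} u^2·(1 - u)^2 du ÷ ∫_{0}^{1} u^2·(1 - u)^2 du.
Using ∫ u^2·(1 - u)^2 du = u^3·(6·u^2 - 15·u + 10)/30, the numerator is ≈ 0.0051127 and the denominator is 1/30.
This works out to P = 0.1534.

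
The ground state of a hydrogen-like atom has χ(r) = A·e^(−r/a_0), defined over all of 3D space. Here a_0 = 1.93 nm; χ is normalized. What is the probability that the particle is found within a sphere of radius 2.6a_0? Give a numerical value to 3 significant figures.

Integrate the radial probability density 4πr²|χ|² over r ≤ 2.6a_0.
A² is fixed by ∫₀^∞ 4πr²|χ|² dr = 1, i.e. A² = (π·a_0^3)^(−1).
Let u = r/a_0; then A², 4π and the length scale all cancel, so P = ∫_{0}^{2.6} u^2·e^(-2·u) du ÷ ∫_{0}^{∞} u^2·e^(-2·u) du.
An antiderivative of u^2·e^(-2·u) is -(2·u^2 + 2·u + 1)·e^(-2·u)/4; evaluating from 0 to 2.6 gives 1/4 - 493·e^(-26/5)/100, while the full integral is 1/4.
This evaluates to P = 0.8912.

P ≈ 0.891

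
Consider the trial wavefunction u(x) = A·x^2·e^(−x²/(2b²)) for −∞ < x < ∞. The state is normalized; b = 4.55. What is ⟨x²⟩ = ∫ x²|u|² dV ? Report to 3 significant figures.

The expectation value is the |u|²-weighted average of x^2: ∫ x^2|u|² dx.
Differentiating ∫e^(−αx²) dx = √(π/α) under α to get the higher moments, the ratio of the moment integral to the normalization integral gives ⟨x²⟩ = 5·b^2/2.
Putting b = 4.55 gives 51.76.

⟨x^2⟩ ≈ 51.8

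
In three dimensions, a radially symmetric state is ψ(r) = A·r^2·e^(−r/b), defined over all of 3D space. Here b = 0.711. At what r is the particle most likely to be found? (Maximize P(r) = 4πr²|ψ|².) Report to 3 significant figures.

Differentiate P(r) = 4πr²|ψ|² with respect to r and set to zero.
This gives r = 3·b.
With b = 0.711, the most probable radial distance is 2.133.

r ≈ 2.13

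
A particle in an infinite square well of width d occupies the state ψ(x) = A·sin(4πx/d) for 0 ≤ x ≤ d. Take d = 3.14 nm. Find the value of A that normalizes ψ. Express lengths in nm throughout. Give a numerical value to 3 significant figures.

A ≈ 0.798 nm^(-1/2)

Require ∫ |ψ|² dx = 1 over the whole domain.
Carrying out the integral gives A² · d/2.
So A² = (d/2)^(−1).
Substituting d = 3.14 gives A² = 0.6369, so A = 0.7981.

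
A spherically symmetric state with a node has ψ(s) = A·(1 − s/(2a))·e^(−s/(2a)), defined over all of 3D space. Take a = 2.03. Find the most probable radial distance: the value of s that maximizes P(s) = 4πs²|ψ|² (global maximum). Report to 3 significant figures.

s ≈ 10.6

Set d/ds [P(s) = 4πs²|ψ|²] = 0 and solve for s > 0.
Solving yields s = a·(√(5) + 3).
With a = 2.03, the most probable radial distance is 10.63.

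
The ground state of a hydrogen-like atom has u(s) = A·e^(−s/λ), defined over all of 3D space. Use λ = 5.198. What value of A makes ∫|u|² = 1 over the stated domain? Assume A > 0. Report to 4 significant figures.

We need A² ∫|f|² 4πs² ds = 1, taking the integral from 0 to ∞.
(Spherical symmetry: dV = 4πs² ds.)
∫|u|² 4πs² ds = A²·(π·λ^3).
Setting this equal to 1 gives A² = 1/(π·λ^3).
Substituting λ = 5.198 gives A² = 0.0022664, so A = 0.047607.

A ≈ 0.04761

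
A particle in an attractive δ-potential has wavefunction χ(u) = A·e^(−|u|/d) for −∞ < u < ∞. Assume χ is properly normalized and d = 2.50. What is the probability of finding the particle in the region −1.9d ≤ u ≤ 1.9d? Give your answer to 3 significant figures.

P ≈ 0.978

|χ|² is the probability density, so P = ∫_{−1.9d}^{1.9d} |χ|² du.
With A² fixed by ∫|χ|² = 1, i.e. A² = (d)^(−1), substitute and integrate.
By symmetry take twice the u ≥ 0 contribution in numerator and denominator; the 2's cancel. Substituting t = u/d, A² and the length scale cancel in the ratio: P = ∫_{0}^{1.9} e^(-2·t) dt / ∫_{0}^{∞} e^(-2·t) dt.
With ∫ e^(-2·t) dt = -e^(-2·t)/2 + C, the region integral is 1/2 - e^(-19/5)/2 and the full one is 1/2.
Taking the ratio, P = 0.9776.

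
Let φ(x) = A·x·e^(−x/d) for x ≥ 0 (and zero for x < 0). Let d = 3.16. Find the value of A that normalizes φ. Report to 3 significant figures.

Require ∫ |φ|² dx = 1 over the whole domain.
Using ∫₀^∞ xⁿ e^(−αx) dx = n!/αⁿ⁺¹, with φ = A·x·e^(−x/d), the integral evaluates to A²·[d^3/4].
Setting this equal to 1 gives A² = 1/(d^3/4).
Substituting d = 3.16 gives A² = 0.1268, so A = 0.3560.

A ≈ 0.356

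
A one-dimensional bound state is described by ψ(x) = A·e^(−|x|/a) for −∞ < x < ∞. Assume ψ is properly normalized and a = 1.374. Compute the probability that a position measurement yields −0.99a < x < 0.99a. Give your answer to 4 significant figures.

The probability is P = ∫ |ψ|² dx over [−0.99a, 0.99a].
The normalization integral ∫|ψ|²dx over the whole domain equals a·A², and A² cancels in the ratio.
Both integrals are even about x = 0, so only the x ≥ 0 halves are needed (the factors of 2 cancel). Let u = x/a; then A² and the length scale cancel, so P = ∫_{0}^{0.99} e^(-2·u) du ÷ ∫_{0}^{∞} e^(-2·u) du.
Using ∫ e^(-2·u) du = -e^(-2·u)/2, the numerator is 1/2 - e^(-99/50)/2 and the denominator is 1/2.
The result is P = 0.86193.

P ≈ 0.8619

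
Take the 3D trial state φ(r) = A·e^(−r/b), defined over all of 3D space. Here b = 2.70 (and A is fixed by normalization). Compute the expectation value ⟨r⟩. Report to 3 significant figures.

⟨r⟩ ≈ 4.05

⟨r⟩ = ∫ r |φ|² 4πr² dr over the full domain.
The ratio of the moment integral to the normalization integral gives ⟨r⟩ = 3·b/2.
Putting b = 2.70 gives 4.050.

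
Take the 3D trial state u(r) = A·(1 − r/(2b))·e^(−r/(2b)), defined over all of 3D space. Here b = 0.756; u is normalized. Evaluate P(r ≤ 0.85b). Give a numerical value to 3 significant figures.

P ≈ 0.0270

Integrate the radial probability density 4πr²|u|² over r ≤ 0.85b.
The full normalization integral is A²·[8·π·b^3] = 1, fixing A².
Substituting t = r/b, A², 4π and the length scale all cancel in the ratio: P = ∫_{0}^{0.85} t^2·(1 - t/2)^2·e^(-t) dt / ∫_{0}^{∞} t^2·(1 - t/2)^2·e^(-t) dt.
Using ∫ t^2·(1 - t/2)^2·e^(-t) dt = -(t^4/4 + t^2 + 2·t + 2)·e^(-t), the numerator is ≈ 0.053979 and the denominator is 2.
Taking the ratio yields P = 0.02699.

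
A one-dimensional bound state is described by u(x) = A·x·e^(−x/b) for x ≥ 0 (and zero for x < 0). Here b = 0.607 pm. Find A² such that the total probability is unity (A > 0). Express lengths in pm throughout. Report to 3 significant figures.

We need A² ∫|f|² dx = 1, taking the integral from 0 to ∞.
Using ∫₀^∞ xⁿ e^(−αx) dx = n!/αⁿ⁺¹, with u = A·x·e^(−x/b), the integral evaluates to A²·[b^3/4].
Hence A² = 1/[b^3/4].
Plugging in b = 0.607 yields A = 4.229.

A^2 ≈ 17.9 pm^(-3)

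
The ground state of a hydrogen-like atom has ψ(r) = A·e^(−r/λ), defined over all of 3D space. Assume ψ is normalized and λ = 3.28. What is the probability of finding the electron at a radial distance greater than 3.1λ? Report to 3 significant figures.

With dV = 4πr²dr, the probability is ∫|ψ|² dV over r > 3.1λ.
Normalization gives A² = 1/(π·λ^3).
Substituting u = r/λ, A², 4π and the length scale all cancel in the ratio: P = ∫_{3.1}^{∞} u^2·e^(-2·u) du / ∫_{0}^{∞} u^2·e^(-2·u) du.
An antiderivative of u^2·e^(-2·u) is -(2·u^2 + 2·u + 1)·e^(-2·u)/4; evaluating from 3.1 to ∞ gives 1321·e^(-31/5)/200, while the full integral is 1/4.
The region integral divided by the full integral gives P = 0.05362.

P ≈ 0.0536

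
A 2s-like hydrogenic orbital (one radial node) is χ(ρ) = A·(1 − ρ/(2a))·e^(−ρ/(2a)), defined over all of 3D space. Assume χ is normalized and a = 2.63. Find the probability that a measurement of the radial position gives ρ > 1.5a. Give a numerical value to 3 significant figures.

Integrate the radial probability density 4πρ²|χ|² over ρ > 1.5a.
Normalization gives A² = 1/(8·π·a^3).
In terms of u = ρ/a (A², 4π and the length scale all cancel between numerator and denominator), P = [∫_{1.5}^{∞} u^2·(1 - u/2)^2·e^(-u) du] / [∫_{0}^{∞} u^2·(1 - u/2)^2·e^(-u) du].
With ∫ u^2·(1 - u/2)^2·e^(-u) du = -(u^4/4 + u^2 + 2·u + 2)·e^(-u) + C, the region integral is 545·e^(-3/2)/64 and the full one is 2.
This evaluates to P = 0.9500.

P ≈ 0.950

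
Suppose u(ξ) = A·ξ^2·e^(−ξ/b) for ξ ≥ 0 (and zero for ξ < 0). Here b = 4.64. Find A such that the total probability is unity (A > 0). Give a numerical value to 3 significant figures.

A ≈ 0.0249

Require ∫ |u|² dξ = 1 over the whole domain.
With ∫₀^∞ ξ^4 e^(−αξ) dξ = 4!/α^5, carrying out the integral gives A² · 3·b^5/4.
Hence A² = 1/[3·b^5/4].
Substituting b = 4.64 gives A² = 0.0006199, so A = 0.02490.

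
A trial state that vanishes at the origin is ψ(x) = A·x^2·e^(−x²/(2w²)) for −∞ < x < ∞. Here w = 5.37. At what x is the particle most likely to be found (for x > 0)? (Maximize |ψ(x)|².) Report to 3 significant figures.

x ≈ 7.59

Set d/dx [|ψ(x)|²] = 0 and solve for x > 0.
Solving yields x = √(2)·w.
With w = 5.37, the value of x > 0 at which the probability density is greatest is 7.594.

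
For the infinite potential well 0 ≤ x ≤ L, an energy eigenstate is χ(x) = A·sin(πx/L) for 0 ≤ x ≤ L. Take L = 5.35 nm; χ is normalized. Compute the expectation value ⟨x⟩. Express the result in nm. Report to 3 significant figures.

By definition ⟨x⟩ = ∫ x |χ(x)|² dx.
The ratio of the moment integral to the normalization integral gives ⟨x⟩ = L/2.
With L = 5.35, ⟨x⟩ = 2.675.

⟨x⟩ ≈ 2.68 nm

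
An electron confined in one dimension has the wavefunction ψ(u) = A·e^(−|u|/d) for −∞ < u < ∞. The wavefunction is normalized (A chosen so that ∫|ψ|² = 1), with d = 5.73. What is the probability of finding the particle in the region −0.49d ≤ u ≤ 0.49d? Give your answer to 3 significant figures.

P = ∫_{−0.49d}^{0.49d} |ψ(u)|² du.
With A² fixed by ∫|ψ|² = 1, i.e. A² = (d)^(−1), substitute and integrate.
By symmetry take twice the u ≥ 0 contribution in numerator and denominator; the 2's cancel. Let t = u/d; then A² and the length scale cancel, so P = ∫_{0}^{0.49} e^(-2·t) dt ÷ ∫_{0}^{∞} e^(-2·t) dt.
Using ∫ e^(-2·t) dt = -e^(-2·t)/2, the numerator is 1/2 - e^(-49/50)/2 and the denominator is 1/2.
Evaluating gives P = 0.6247.

P ≈ 0.625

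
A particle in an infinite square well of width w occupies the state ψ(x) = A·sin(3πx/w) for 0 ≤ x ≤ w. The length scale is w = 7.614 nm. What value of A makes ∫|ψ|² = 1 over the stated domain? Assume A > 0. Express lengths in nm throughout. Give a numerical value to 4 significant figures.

The normalization condition is ∫|ψ|² dx = 1 from 0 to w.
Carrying out the integral gives A² · w/2.
So A² = (w/2)^(−1).
With w = 7.614: A² = 0.26267 and A = 0.51252.

A ≈ 0.5125 nm^(-1/2)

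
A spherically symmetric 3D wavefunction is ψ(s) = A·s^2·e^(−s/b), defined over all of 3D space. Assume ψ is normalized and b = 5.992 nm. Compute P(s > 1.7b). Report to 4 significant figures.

P ≈ 0.9421

Integrate the radial probability density 4πs²|ψ|² over s > 1.7b.
Normalization gives A² = 1/(45·π·b^7/2).
In terms of u = s/b (A², 4π and the length scale all cancel between numerator and denominator), P = [∫_{1.7}^{∞} u^6·e^(-2·u) du] / [∫_{0}^{∞} u^6·e^(-2·u) du].
With ∫ u^6·e^(-2·u) du = -(4·u^6 + 12·u^5 + 30·u^4 + 60·u^3 + 90·u^2 + 90·u + 45)·e^(-2·u)/8 + C, the region integral is ≈ 5.29958 and the full one is 45/8.
Taking the ratio yields P = 0.94215.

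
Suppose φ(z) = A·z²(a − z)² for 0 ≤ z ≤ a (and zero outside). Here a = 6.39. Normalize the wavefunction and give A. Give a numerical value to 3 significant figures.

A ≈ 0.00596

Normalization requires ∫|φ|² dz = 1, integrated from 0 to a.
Carrying out the integral gives A² · a^9/630.
So A² = (a^9/630)^(−1).
Substituting a = 6.39 gives A² = 0.00003547, so A = 0.005955.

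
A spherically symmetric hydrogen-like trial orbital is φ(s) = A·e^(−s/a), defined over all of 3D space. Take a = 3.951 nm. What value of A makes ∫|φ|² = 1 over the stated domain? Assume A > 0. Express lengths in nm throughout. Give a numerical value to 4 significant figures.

Require ∫ |φ|² 4πs² ds = 1 over the whole domain.
(Spherical symmetry: dV = 4πs² ds.)
Using ∫₀^∞ sⁿ e^(−αs) ds = n!/αⁿ⁺¹, the integral (without the A² prefactor) comes out to π·a^3.
Hence A² = 1/[π·a^3].
With a = 3.951: A² = 0.0051609 and A = 0.071840.

A ≈ 0.07184 nm^(-3/2)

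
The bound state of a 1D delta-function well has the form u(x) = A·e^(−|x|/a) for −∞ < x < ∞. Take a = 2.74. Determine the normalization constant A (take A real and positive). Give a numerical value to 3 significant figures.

A ≈ 0.604

We need A² ∫|f|² dx = 1, taking the integral from −∞ to ∞.
Using ∫₀^∞ xⁿ e^(−αx) dx = n!/αⁿ⁺¹, carrying out the integral gives A² · a.
Hence A² = 1/[a].
Substituting a = 2.74 gives A² = 0.3650, so A = 0.6041.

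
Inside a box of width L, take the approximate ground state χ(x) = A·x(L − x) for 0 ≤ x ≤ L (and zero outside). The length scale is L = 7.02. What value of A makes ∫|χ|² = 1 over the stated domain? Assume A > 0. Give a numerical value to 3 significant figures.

Normalization requires ∫|χ|² dx = 1, integrated from 0 to L.
Expanding the polynomial and integrating term by term, carrying out the integral gives A² · L^5/30.
Setting this equal to 1 gives A² = 1/(L^5/30).
Plugging in L = 7.02 yields A = 0.04195.

A ≈ 0.0419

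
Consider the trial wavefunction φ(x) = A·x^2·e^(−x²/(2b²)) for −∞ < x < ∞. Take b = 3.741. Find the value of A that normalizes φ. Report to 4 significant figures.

A ≈ 0.03204

Require ∫ |φ|² dx = 1 over the whole domain.
Differentiating ∫e^(−αx²) dx = √(π/α) under α to get the higher moments, with φ = A·x^2·e^(−x²/(2b²)), the integral evaluates to A²·[3·√(π)·b^5/4].
So A² = (3·√(π)·b^5/4)^(−1).
With b = 3.741: A² = 0.0010267 and A = 0.032041.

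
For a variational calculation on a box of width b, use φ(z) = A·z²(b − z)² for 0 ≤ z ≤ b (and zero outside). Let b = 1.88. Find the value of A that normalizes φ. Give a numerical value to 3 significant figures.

We need A² ∫|f|² dz = 1, taking the integral from 0 to b.
Carrying out the integral gives A² · b^9/630.
Setting this equal to 1 gives A² = 1/(b^9/630).
Plugging in b = 1.88 yields A = 1.465.

A ≈ 1.47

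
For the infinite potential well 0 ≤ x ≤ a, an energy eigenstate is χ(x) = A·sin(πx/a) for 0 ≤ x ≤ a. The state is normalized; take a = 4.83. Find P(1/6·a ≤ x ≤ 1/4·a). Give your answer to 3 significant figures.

P ≈ 0.0620

The probability is P = ∫ |χ|² dx over [1/6·a, 1/4·a].
With A² fixed by ∫|χ|² = 1, i.e. A² = (a/2)^(−1), substitute and integrate.
In terms of u = x/a (A² and the length scale cancel between numerator and denominator), P = [∫_{1/6}^{1/4} sin(π·u)^2 du] / [∫_{0}^{1} sin(π·u)^2 du].
Using ∫ sin(π·u)^2 du = u/2 - sin(2·π·u)/(4·π), the numerator is -1/(4·π) + 1/24 + √(3)/(8·π) and the denominator is 1/2.
The result is P = (-6 + π + 3·√(3))/(12·π).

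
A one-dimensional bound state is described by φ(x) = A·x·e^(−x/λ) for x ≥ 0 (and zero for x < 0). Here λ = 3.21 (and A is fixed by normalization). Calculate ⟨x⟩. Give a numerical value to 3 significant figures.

⟨x⟩ ≈ 4.82

⟨x⟩ = ∫ x |φ|² dx over the full domain.
With ∫₀^∞ x^3 e^(−αx) dx = 3!/α^4, evaluating both integrals, ⟨x⟩ = 3·λ/2.
With λ = 3.21, ⟨x⟩ = 4.815.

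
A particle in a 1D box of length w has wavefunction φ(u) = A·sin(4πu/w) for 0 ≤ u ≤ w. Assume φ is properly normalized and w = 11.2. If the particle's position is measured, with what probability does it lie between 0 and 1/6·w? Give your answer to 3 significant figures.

P ≈ 0.201

The probability is P = ∫ |φ|² du over [0, 1/6·w].
The normalization integral ∫|φ|²du over the whole domain equals w/2·A², and A² cancels in the ratio.
Substituting t = u/w, A² and the length scale cancel in the ratio: P = ∫_{0}^{1/6} sin(4·π·t)^2 dt / ∫_{0}^{1} sin(4·π·t)^2 dt.
Using ∫ sin(4·π·t)^2 dt = t/2 - sin(4·π·t)·cos(4·π·t)/(8·π), the numerator is √(3)/(32·π) + 1/12 and the denominator is 1/2.
The result is P = (√(3)/16 + π/6)/π.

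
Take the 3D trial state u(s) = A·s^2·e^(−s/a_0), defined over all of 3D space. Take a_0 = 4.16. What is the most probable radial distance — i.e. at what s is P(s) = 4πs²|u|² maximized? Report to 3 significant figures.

s ≈ 12.5

Set d/ds [P(s) = 4πs²|u|²] = 0 and solve for s > 0.
This gives s = 3·a_0.
With a_0 = 4.16, the most probable radial distance is 12.48.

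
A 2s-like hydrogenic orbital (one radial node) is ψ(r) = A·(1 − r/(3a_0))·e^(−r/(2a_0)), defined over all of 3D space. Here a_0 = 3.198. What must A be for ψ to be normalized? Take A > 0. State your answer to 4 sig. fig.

Require ∫ |ψ|² 4πr² dr = 1 over the whole domain.
The angular integral contributes 4π, leaving ∫₀^∞ r²|ψ|² dr.
Using ∫₀^∞ rⁿ e^(−αr) dr = n!/αⁿ⁺¹, ∫|ψ|² 4πr² dr = A²·(8·π·a_0^3/3).
Setting this equal to 1 gives A² = 1/(8·π·a_0^3/3).
With a_0 = 3.198: A² = 0.0036496 and A = 0.060412.

A ≈ 0.06041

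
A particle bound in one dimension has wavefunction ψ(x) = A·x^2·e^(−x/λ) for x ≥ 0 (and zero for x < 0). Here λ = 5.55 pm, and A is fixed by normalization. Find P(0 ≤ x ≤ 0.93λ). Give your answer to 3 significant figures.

P ≈ 0.0409

The probability is P = ∫ |ψ|² dx over [0, 0.93λ].
Since A² = 1/(3·λ^5/4), this is the region integral divided by the full normalization integral.
Let u = x/λ; then A² and the length scale cancel, so P = ∫_{0}^{0.93} u^4·e^(-2·u) du ÷ ∫_{0}^{∞} u^4·e^(-2·u) du.
Using ∫ u^4·e^(-2·u) du = -(u^4/2 + u^3 + 3·u^2/2 + 3·u/2 + 3/4)·e^(-2·u), the numerator is ≈ 0.030678 and the denominator is 3/4.
Evaluating gives P = 0.04090.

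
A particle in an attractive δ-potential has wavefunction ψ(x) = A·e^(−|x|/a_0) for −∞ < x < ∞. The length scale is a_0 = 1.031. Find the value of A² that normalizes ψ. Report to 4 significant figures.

The normalization condition is ∫|ψ|² dx = 1 from −∞ to ∞.
The integral (without the A² prefactor) comes out to a_0.
Setting this equal to 1 gives A² = 1/(a_0).
With a_0 = 1.031: A² = 0.96993 and A = 0.98485.

A^2 ≈ 0.9699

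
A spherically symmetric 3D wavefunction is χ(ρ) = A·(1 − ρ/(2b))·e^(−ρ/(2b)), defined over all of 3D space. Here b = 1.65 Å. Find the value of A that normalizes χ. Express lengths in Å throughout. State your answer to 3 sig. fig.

Normalization requires ∫|χ|² 4πρ² dρ = 1, integrated from 0 to ∞.
The angular integral contributes 4π, leaving ∫₀^∞ ρ²|χ|² dρ.
∫|χ|² 4πρ² dρ = A²·(8·π·b^3).
Hence A² = 1/[8·π·b^3].
With b = 1.65: A² = 0.008857 and A = 0.09411.

A ≈ 0.0941 Å^(-3/2)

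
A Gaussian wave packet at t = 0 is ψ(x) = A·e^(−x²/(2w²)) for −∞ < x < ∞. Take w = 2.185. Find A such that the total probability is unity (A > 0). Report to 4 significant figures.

Require ∫ |ψ|² dx = 1 over the whole domain.
Using the Gaussian integral ∫_{−∞}^{∞} e^(−αx²) dx = √(π/α), with ψ = A·e^(−x²/(2w²)), the integral evaluates to A²·[√(π)·w].
So A² = (√(π)·w)^(−1).
Plugging in w = 2.185 yields A = 0.50814.

A ≈ 0.5081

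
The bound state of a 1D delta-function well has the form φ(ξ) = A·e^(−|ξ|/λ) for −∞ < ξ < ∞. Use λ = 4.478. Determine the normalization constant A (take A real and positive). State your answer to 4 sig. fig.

Require ∫ |φ|² dξ = 1 over the whole domain.
Using ∫₀^∞ ξⁿ e^(−αξ) dξ = n!/αⁿ⁺¹, the integral (without the A² prefactor) comes out to λ.
Plugging in λ = 4.478 yields A = 0.47256.

A ≈ 0.4726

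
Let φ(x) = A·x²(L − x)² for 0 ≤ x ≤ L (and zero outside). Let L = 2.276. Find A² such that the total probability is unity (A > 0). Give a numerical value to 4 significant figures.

A^2 ≈ 0.3844

The normalization condition is ∫|φ|² dx = 1 from 0 to L.
Expanding the polynomial and integrating term by term, carrying out the integral gives A² · L^9/630.
So A² = (L^9/630)^(−1).
Plugging in L = 2.276 yields A = 0.62000.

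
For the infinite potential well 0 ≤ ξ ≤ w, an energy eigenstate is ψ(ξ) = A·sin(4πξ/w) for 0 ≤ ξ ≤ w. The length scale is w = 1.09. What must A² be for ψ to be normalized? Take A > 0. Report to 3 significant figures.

Normalization requires ∫|ψ|² dξ = 1, integrated from 0 to w.
∫|ψ|² dξ = A²·(w/2).
So A² = (w/2)^(−1).
Substituting w = 1.09 gives A² = 1.835, so A = 1.355.

A^2 ≈ 1.83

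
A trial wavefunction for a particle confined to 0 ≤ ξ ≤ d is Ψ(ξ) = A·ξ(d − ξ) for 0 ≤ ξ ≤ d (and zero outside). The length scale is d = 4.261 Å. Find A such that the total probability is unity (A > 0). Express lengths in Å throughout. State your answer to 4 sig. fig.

A ≈ 0.1461 Å^(-5/2)

Normalization requires ∫|Ψ|² dξ = 1, integrated from 0 to d.
∫|Ψ|² dξ = A²·(d^5/30).
With d = 4.261: A² = 0.021358 and A = 0.14614.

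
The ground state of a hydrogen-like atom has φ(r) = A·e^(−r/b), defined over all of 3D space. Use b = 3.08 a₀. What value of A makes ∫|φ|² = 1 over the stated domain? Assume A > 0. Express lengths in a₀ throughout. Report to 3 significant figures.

Require ∫ |φ|² 4πr² dr = 1 over the whole domain.
In 3D with spherical symmetry the volume element is 4πr² dr.
∫|φ|² 4πr² dr = A²·(π·b^3).
Plugging in b = 3.08 yields A = 0.1044.

A ≈ 0.104 a₀^(-3/2)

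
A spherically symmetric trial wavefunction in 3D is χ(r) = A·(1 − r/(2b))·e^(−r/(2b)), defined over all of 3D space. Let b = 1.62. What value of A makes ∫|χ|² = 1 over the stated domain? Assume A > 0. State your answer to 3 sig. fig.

A ≈ 0.0967

We need A² ∫|f|² 4πr² dr = 1, taking the integral from 0 to ∞.
In 3D with spherical symmetry the volume element is 4πr² dr.
The integral (without the A² prefactor) comes out to 8·π·b^3.
Substituting b = 1.62 gives A² = 0.009359, so A = 0.09674.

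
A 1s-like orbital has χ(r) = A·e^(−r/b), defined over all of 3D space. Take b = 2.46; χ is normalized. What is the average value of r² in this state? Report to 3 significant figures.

⟨r^2⟩ ≈ 18.2

The expectation value is the |χ|²-weighted average of r^2: ∫ r^2|χ|² 4πr² dr.
Using ∫₀^∞ rⁿ e^(−αr) dr = n!/αⁿ⁺¹, evaluating both integrals, ⟨r²⟩ = 3·b^2.
Putting b = 2.46 gives 18.15.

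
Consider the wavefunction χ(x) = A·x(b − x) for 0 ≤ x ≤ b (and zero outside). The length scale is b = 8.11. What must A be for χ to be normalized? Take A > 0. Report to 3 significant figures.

Normalization requires ∫|χ|² dx = 1, integrated from 0 to b.
∫|χ|² dx = A²·(b^5/30).
Hence A² = 1/[b^5/30].
With b = 8.11: A² = 0.0008551 and A = 0.02924.

A ≈ 0.0292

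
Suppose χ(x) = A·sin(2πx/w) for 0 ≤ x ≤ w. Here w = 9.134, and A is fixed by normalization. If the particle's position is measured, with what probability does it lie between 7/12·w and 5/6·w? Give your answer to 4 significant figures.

P ≈ 0.3878

|χ|² is the probability density, so P = ∫_{7/12·w}^{5/6·w} |χ|² dx.
The normalization integral ∫|χ|²dx over the whole domain equals w/2·A², and A² cancels in the ratio.
Let u = x/w; then A² and the length scale cancel, so P = ∫_{7/12}^{5/6} sin(2·π·u)^2 du ÷ ∫_{0}^{1} sin(2·π·u)^2 du.
Using ∫ sin(2·π·u)^2 du = u/2 - sin(4·π·u)/(8·π), the numerator is √(3)/(8·π) + 1/8 and the denominator is 1/2.
The result is P = (√(3) + π)/(4·π).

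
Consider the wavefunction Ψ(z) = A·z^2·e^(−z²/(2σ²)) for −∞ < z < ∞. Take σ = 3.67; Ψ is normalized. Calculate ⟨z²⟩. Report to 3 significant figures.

⟨z^2⟩ ≈ 33.7

By definition ⟨z²⟩ = ∫ z^2 |Ψ(z)|² dz.
Differentiating ∫e^(−αz²) dz = √(π/α) under α to get the higher moments, the ratio of the moment integral to the normalization integral gives ⟨z²⟩ = 5·σ^2/2.
With σ = 3.67, ⟨z^2⟩ = 33.67.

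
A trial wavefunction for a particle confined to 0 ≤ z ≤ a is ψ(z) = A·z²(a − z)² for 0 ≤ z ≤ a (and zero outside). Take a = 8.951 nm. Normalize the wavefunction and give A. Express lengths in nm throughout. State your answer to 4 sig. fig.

A ≈ 0.001307 nm^(-9/2)

The normalization condition is ∫|ψ|² dz = 1 from 0 to a.
The integral (without the A² prefactor) comes out to a^9/630.
Hence A² = 1/[a^9/630].
With a = 8.951: A² = 0.0000017080 and A = 0.0013069.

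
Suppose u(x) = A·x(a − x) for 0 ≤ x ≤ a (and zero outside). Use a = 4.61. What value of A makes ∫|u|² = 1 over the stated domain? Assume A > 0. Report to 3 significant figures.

The normalization condition is ∫|u|² dx = 1 from 0 to a.
The integral (without the A² prefactor) comes out to a^5/30.
So A² = (a^5/30)^(−1).
With a = 4.61: A² = 0.01441 and A = 0.1200.

A ≈ 0.120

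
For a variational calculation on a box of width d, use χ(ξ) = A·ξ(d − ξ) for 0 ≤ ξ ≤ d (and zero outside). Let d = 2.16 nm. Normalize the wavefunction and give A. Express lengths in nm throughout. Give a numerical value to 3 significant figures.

A ≈ 0.799 nm^(-5/2)

We need A² ∫|f|² dξ = 1, taking the integral from 0 to d.
With χ = A·ξ(d − ξ), the integral evaluates to A²·[d^5/30].
Hence A² = 1/[d^5/30].
Substituting d = 2.16 gives A² = 0.6380, so A = 0.7988.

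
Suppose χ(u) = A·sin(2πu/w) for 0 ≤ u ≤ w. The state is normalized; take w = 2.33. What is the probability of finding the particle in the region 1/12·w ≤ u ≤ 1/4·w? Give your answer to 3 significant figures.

P ≈ 0.236

|χ|² is the probability density, so P = ∫_{1/12·w}^{1/4·w} |χ|² du.
The normalization integral ∫|χ|²du over the whole domain equals w/2·A², and A² cancels in the ratio.
In terms of t = u/w (A² and the length scale cancel between numerator and denominator), P = [∫_{1/12}^{1/4} sin(2·π·t)^2 dt] / [∫_{0}^{1} sin(2·π·t)^2 dt].
With ∫ sin(2·π·t)^2 dt = t/2 - sin(4·π·t)/(8·π) + C, the region integral is √(3)/(16·π) + 1/12 and the full one is 1/2.
This works out to P = (√(3)/8 + π/6)/π.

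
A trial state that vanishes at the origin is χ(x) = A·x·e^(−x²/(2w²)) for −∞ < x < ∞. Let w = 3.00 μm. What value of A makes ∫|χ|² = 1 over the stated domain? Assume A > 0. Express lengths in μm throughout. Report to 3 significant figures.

A ≈ 0.204 μm^(-3/2)

We need A² ∫|f|² dx = 1, taking the integral from −∞ to ∞.
Carrying out the integral gives A² · √(π)·w^3/2.
Hence A² = 1/[√(π)·w^3/2].
Substituting w = 3.00 gives A² = 0.04179, so A = 0.2044.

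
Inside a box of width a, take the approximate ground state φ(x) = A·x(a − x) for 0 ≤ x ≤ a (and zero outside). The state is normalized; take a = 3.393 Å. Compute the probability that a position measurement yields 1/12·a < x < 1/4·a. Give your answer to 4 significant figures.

P = ∫_{1/12·a}^{1/4·a} |φ(x)|² dx.
The normalization integral ∫|φ|²dx over the whole domain equals a^5/30·A², and A² cancels in the ratio.
In terms of u = x/a (A² and the length scale cancel between numerator and denominator), P = [∫_{1/12}^{1/4} u^2·(1 - u)^2 du] / [∫_{0}^{1} u^2·(1 - u)^2 du].
With ∫ u^2·(1 - u)^2 du = u^3·(6·u^2 - 15·u + 10)/30 + C, the region integral is ≈ 0.00328093 and the full one is 1/30.
This works out to P = 0.098428.

P ≈ 0.09843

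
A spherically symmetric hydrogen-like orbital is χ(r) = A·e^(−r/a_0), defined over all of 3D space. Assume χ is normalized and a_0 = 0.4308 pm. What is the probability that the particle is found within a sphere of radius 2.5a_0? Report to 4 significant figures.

P ≈ 0.8753

With dV = 4πr²dr, the probability is ∫|χ|² dV over r ≤ 2.5a_0.
The full normalization integral is A²·[π·a_0^3] = 1, fixing A².
In terms of u = r/a_0 (A², 4π and the length scale all cancel between numerator and denominator), P = [∫_{0}^{2.5} u^2·e^(-2·u) du] / [∫_{0}^{∞} u^2·e^(-2·u) du].
An antiderivative of u^2·e^(-2·u) is -(2·u^2 + 2·u + 1)·e^(-2·u)/4; evaluating from 0 to 2.5 gives 1/4 - 37·e^(-5)/8, while the full integral is 1/4.
This evaluates to P = 0.87535.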